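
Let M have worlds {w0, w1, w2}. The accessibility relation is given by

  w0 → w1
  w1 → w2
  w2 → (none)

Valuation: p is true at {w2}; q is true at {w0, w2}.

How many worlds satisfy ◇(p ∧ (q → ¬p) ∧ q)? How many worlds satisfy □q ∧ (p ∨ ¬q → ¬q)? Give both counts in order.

For ◇(p ∧ (q → ¬p) ∧ q):
w0: successors {w1}; p ∧ (q → ¬p) ∧ q there: w1:F. ✗
w1: successors {w2}; p ∧ (q → ¬p) ∧ q there: w2:F. ✗
w2: no successors, so ◇(p ∧ (q → ¬p) ∧ q) fails. ✗
— 0 worlds.
For □q ∧ (p ∨ ¬q → ¬q):
w0: □q is F, p ∨ ¬q → ¬q is T. ✗
w1: □q is T, p ∨ ¬q → ¬q is T. ✓
w2: □q is T, p ∨ ¬q → ¬q is F. ✗
— 1 world.

0 and 1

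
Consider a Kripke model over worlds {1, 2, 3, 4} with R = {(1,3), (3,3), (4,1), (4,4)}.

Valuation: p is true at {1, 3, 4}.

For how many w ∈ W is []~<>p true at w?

1

1: successors {3}; ~<>p there: 3:F. ✗
2: no successors, so []~<>p holds vacuously. ✓
3: successors {3}; ~<>p there: 3:F. ✗
4: successors {1, 4}; ~<>p there: 1:F, 4:F. ✗
Satisfying worlds: {2}.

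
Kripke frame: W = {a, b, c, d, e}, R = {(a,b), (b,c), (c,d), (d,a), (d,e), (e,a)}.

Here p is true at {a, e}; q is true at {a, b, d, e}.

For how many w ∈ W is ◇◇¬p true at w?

a: successors {b}; ◇¬p there: b:T. ✓
b: successors {c}; ◇¬p there: c:T. ✓
c: successors {d}; ◇¬p there: d:F. ✗
d: successors {a, e}; ◇¬p there: a:T, e:F. ✓
e: successors {a}; ◇¬p there: a:T. ✓
Satisfying worlds: {a, b, d, e}.

4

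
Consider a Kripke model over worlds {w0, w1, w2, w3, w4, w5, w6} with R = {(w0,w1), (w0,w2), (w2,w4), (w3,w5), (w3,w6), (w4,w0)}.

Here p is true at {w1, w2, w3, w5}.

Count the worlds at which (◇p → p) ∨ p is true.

6

w0: ◇p → p is F, p is F. ✗
w1: ◇p → p is T, p is T. ✓
w2: ◇p → p is T, p is T. ✓
w3: ◇p → p is T, p is T. ✓
w4: ◇p → p is T, p is F. ✓
w5: ◇p → p is T, p is T. ✓
w6: ◇p → p is T, p is F. ✓
Satisfying worlds: {w1, w2, w3, w4, w5, w6}.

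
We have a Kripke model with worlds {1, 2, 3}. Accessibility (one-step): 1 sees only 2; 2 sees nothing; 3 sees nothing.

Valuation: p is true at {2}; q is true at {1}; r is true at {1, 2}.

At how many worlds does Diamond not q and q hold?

1: Diamond not q is T, q is T. ✓
2: Diamond not q is F, q is F. ✗
3: Diamond not q is F, q is F. ✗
Satisfying worlds: {1}.

1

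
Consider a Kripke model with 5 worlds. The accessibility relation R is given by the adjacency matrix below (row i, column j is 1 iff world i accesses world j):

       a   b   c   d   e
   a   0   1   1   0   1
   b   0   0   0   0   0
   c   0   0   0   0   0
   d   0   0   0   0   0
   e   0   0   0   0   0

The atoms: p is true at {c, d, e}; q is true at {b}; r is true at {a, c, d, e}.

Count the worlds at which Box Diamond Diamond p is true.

4

a: successors {b, c, e}; Diamond Diamond p there: b:F, c:F, e:F. ✗
b: no successors, so Box Diamond Diamond p holds vacuously. ✓
c: no successors, so Box Diamond Diamond p holds vacuously. ✓
d: no successors, so Box Diamond Diamond p holds vacuously. ✓
e: no successors, so Box Diamond Diamond p holds vacuously. ✓
Satisfying worlds: {b, c, d, e}.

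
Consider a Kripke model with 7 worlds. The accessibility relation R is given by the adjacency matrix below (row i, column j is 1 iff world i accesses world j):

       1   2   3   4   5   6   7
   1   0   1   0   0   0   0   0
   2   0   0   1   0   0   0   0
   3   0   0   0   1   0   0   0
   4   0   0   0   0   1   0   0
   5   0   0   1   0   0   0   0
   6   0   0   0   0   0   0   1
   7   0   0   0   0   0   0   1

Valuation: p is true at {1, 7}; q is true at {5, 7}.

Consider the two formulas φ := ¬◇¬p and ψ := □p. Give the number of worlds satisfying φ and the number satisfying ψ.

For ¬◇¬p:
1: ◇¬p is T. ✗
2: ◇¬p is T. ✗
3: ◇¬p is T. ✗
4: ◇¬p is T. ✗
5: ◇¬p is T. ✗
6: ◇¬p is F. ✓
7: ◇¬p is F. ✓
— 2 worlds.
For □p:
1: successors {2}; p there: 2:F. ✗
2: successors {3}; p there: 3:F. ✗
3: successors {4}; p there: 4:F. ✗
4: successors {5}; p there: 5:F. ✗
5: successors {3}; p there: 3:F. ✗
6: successors {7}; p there: 7:T. ✓
7: successors {7}; p there: 7:T. ✓
— 2 worlds.

2 and 2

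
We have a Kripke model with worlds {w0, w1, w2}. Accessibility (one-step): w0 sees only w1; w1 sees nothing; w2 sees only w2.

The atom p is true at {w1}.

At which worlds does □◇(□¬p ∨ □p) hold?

{w1, w2}

w0: successors {w1}; ◇(□¬p ∨ □p) there: w1:F. ✗
w1: no successors, so □◇(□¬p ∨ □p) holds vacuously. ✓
w2: successors {w2}; ◇(□¬p ∨ □p) there: w2:T. ✓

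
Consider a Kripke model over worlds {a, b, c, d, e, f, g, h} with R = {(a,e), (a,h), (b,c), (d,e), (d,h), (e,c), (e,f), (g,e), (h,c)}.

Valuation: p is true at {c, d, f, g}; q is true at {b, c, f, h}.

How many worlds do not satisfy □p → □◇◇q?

a: □p is F, □◇◇q is F. ✓
b: □p is T, □◇◇q is F. ✗
c: □p is T, □◇◇q is T. ✓
d: □p is F, □◇◇q is F. ✓
e: □p is T, □◇◇q is F. ✗
f: □p is T, □◇◇q is T. ✓
g: □p is F, □◇◇q is F. ✓
h: □p is T, □◇◇q is F. ✗
Satisfying worlds: {a, c, d, f, g}.
So □p → □◇◇q fails at the other 3 worlds.

3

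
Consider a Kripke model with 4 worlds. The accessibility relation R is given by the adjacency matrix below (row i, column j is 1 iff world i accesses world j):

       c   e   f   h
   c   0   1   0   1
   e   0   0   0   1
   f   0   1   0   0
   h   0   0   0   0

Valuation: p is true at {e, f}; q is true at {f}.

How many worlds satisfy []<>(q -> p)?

2

c: successors {e, h}; <>(q -> p) there: e:T, h:F. ✗
e: successors {h}; <>(q -> p) there: h:F. ✗
f: successors {e}; <>(q -> p) there: e:T. ✓
h: no successors, so []<>(q -> p) holds vacuously. ✓
Satisfying worlds: {f, h}.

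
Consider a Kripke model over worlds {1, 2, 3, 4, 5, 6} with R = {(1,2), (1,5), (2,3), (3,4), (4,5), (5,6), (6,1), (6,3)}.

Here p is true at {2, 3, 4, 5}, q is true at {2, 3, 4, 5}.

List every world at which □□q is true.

1: successors {2, 5}; □q there: 2:T, 5:F. ✗
2: successors {3}; □q there: 3:T. ✓
3: successors {4}; □q there: 4:T. ✓
4: successors {5}; □q there: 5:F. ✗
5: successors {6}; □q there: 6:F. ✗
6: successors {1, 3}; □q there: 1:T, 3:T. ✓

{2, 3, 6}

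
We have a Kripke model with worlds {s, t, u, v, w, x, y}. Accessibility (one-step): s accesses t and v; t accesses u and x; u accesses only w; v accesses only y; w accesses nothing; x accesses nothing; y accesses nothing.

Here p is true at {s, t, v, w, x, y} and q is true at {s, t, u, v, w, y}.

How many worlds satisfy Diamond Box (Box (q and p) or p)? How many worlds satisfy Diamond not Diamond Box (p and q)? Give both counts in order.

For Diamond Box (Box (q and p) or p):
s: successors {t, v}; Box (Box (q and p) or p) there: t:T, v:T. ✓
t: successors {u, x}; Box (Box (q and p) or p) there: u:T, x:T. ✓
u: successors {w}; Box (Box (q and p) or p) there: w:T. ✓
v: successors {y}; Box (Box (q and p) or p) there: y:T. ✓
w: no successors, so Diamond Box (Box (q and p) or p) fails. ✗
x: no successors, so Diamond Box (Box (q and p) or p) fails. ✗
y: no successors, so Diamond Box (Box (q and p) or p) fails. ✗
— 4 worlds.
For Diamond not Diamond Box (p and q):
s: successors {t, v}; not Diamond Box (p and q) there: t:F, v:F. ✗
t: successors {u, x}; not Diamond Box (p and q) there: u:F, x:T. ✓
u: successors {w}; not Diamond Box (p and q) there: w:T. ✓
v: successors {y}; not Diamond Box (p and q) there: y:T. ✓
w: no successors, so Diamond not Diamond Box (p and q) fails. ✗
x: no successors, so Diamond not Diamond Box (p and q) fails. ✗
y: no successors, so Diamond not Diamond Box (p and q) fails. ✗
— 3 worlds.

4 and 3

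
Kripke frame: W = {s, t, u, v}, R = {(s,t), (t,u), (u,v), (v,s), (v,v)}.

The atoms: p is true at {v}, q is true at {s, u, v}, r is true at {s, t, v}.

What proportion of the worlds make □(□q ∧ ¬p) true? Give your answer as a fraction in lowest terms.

1/2

s: successors {t}; □q ∧ ¬p there: t:T. ✓
t: successors {u}; □q ∧ ¬p there: u:T. ✓
u: successors {v}; □q ∧ ¬p there: v:F. ✗
v: successors {s, v}; □q ∧ ¬p there: s:F, v:F. ✗
That's 2 of 4 worlds, so 2/4 = 1/2.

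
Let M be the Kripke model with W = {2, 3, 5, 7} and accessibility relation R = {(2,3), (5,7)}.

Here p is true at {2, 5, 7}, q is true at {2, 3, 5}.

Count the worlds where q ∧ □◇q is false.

3

2: q is T, □◇q is F. ✗
3: q is T, □◇q is T. ✓
5: q is T, □◇q is F. ✗
7: q is F, □◇q is T. ✗
Satisfying worlds: {3}.
So q ∧ □◇q fails at the other 3 worlds.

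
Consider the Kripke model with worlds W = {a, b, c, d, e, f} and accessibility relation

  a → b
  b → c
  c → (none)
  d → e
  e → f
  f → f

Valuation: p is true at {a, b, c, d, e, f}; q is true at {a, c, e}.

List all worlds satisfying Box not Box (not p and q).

{a, c, d, e, f}

a: successors {b}; not Box (not p and q) there: b:T. ✓
b: successors {c}; not Box (not p and q) there: c:F. ✗
c: no successors, so Box not Box (not p and q) holds vacuously. ✓
d: successors {e}; not Box (not p and q) there: e:T. ✓
e: successors {f}; not Box (not p and q) there: f:T. ✓
f: successors {f}; not Box (not p and q) there: f:T. ✓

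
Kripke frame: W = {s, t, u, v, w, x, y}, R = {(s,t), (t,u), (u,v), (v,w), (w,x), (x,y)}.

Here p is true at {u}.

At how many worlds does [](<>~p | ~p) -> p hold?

s: [](<>~p | ~p) is T, p is F. ✗
t: [](<>~p | ~p) is T, p is F. ✗
u: [](<>~p | ~p) is T, p is T. ✓
v: [](<>~p | ~p) is T, p is F. ✗
w: [](<>~p | ~p) is T, p is F. ✗
x: [](<>~p | ~p) is T, p is F. ✗
y: [](<>~p | ~p) is T, p is F. ✗
Satisfying worlds: {u}.

1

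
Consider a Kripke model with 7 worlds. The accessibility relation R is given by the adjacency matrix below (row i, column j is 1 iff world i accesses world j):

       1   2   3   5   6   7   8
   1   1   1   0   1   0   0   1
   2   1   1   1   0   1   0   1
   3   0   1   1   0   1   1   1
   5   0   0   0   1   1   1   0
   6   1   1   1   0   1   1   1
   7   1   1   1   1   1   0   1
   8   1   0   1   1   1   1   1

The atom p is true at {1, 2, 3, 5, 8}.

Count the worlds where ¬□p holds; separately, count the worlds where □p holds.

For ¬□p:
1: □p is T. ✗
2: □p is F. ✓
3: □p is F. ✓
5: □p is F. ✓
6: □p is F. ✓
7: □p is F. ✓
8: □p is F. ✓
— 6 worlds.
For □p:
1: successors {1, 2, 5, 8}; p there: 1:T, 2:T, 5:T, 8:T. ✓
2: successors {1, 2, 3, 6, 8}; p there: 1:T, 2:T, 3:T, 6:F, 8:T. ✗
3: successors {2, 3, 6, 7, 8}; p there: 2:T, 3:T, 6:F, 7:F, 8:T. ✗
5: successors {5, 6, 7}; p there: 5:T, 6:F, 7:F. ✗
6: successors {1, 2, 3, 6, 7, 8}; p there: 1:T, 2:T, 3:T, 6:F, 7:F, 8:T. ✗
7: successors {1, 2, 3, 5, 6, 8}; p there: 1:T, 2:T, 3:T, 5:T, 6:F, 8:T. ✗
8: successors {1, 3, 5, 6, 7, 8}; p there: 1:T, 3:T, 5:T, 6:F, 7:F, 8:T. ✗
— 1 world.

6 and 1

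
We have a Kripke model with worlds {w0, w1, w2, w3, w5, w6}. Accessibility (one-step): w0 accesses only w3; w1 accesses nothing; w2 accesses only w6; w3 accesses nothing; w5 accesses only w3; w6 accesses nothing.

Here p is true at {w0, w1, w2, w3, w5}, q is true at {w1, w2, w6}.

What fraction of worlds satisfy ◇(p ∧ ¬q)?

w0: successors {w3}; p ∧ ¬q there: w3:T. ✓
w1: no successors, so ◇(p ∧ ¬q) fails. ✗
w2: successors {w6}; p ∧ ¬q there: w6:F. ✗
w3: no successors, so ◇(p ∧ ¬q) fails. ✗
w5: successors {w3}; p ∧ ¬q there: w3:T. ✓
w6: no successors, so ◇(p ∧ ¬q) fails. ✗
That's 2 of 6 worlds, so 2/6 = 1/3.

1/3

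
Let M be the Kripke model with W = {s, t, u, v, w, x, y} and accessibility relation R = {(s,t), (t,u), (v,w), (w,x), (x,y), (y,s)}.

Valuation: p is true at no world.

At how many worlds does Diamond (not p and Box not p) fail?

s: successors {t}; not p and Box not p there: t:T. ✓
t: successors {u}; not p and Box not p there: u:T. ✓
u: no successors, so Diamond (not p and Box not p) fails. ✗
v: successors {w}; not p and Box not p there: w:T. ✓
w: successors {x}; not p and Box not p there: x:T. ✓
x: successors {y}; not p and Box not p there: y:T. ✓
y: successors {s}; not p and Box not p there: s:T. ✓
Satisfying worlds: {s, t, v, w, x, y}.
So Diamond (not p and Box not p) fails at the other 1 world.

1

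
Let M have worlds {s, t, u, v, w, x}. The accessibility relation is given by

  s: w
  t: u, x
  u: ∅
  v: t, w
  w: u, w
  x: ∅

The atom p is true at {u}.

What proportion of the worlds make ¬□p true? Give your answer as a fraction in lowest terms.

2/3

s: □p is F. ✓
t: □p is F. ✓
u: □p is T. ✗
v: □p is F. ✓
w: □p is F. ✓
x: □p is T. ✗
That's 4 of 6 worlds, so 4/6 = 2/3.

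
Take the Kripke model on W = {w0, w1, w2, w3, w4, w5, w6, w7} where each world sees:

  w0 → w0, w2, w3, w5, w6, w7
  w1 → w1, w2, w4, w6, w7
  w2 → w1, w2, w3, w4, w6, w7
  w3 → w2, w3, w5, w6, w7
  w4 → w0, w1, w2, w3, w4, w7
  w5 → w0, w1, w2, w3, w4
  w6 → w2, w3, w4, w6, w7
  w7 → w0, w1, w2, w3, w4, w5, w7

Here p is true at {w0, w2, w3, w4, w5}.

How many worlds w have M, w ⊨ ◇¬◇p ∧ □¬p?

w0: ◇¬◇p is F, □¬p is F. ✗
w1: ◇¬◇p is F, □¬p is F. ✗
w2: ◇¬◇p is F, □¬p is F. ✗
w3: ◇¬◇p is F, □¬p is F. ✗
w4: ◇¬◇p is F, □¬p is F. ✗
w5: ◇¬◇p is F, □¬p is F. ✗
w6: ◇¬◇p is F, □¬p is F. ✗
w7: ◇¬◇p is F, □¬p is F. ✗
Satisfying worlds: ∅.

0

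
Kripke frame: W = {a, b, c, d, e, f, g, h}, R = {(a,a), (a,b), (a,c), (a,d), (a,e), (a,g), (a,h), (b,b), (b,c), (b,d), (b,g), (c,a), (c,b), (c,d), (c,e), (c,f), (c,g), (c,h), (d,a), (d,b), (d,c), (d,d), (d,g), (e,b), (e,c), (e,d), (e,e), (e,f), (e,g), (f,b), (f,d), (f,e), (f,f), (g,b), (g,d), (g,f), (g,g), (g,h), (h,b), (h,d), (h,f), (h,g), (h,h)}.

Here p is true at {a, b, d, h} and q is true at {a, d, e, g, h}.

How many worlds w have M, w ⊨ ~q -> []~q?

a: ~q is F, []~q is F. ✓
b: ~q is T, []~q is F. ✗
c: ~q is T, []~q is F. ✗
d: ~q is F, []~q is F. ✓
e: ~q is F, []~q is F. ✓
f: ~q is T, []~q is F. ✗
g: ~q is F, []~q is F. ✓
h: ~q is F, []~q is F. ✓
Satisfying worlds: {a, d, e, g, h}.

5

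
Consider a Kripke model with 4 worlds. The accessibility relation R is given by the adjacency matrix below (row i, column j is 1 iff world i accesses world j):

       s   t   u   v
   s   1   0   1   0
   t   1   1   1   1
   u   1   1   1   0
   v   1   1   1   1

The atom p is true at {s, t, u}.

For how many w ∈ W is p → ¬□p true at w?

2

s: p is T, ¬□p is F. ✗
t: p is T, ¬□p is T. ✓
u: p is T, ¬□p is F. ✗
v: p is F, ¬□p is T. ✓
Satisfying worlds: {t, v}.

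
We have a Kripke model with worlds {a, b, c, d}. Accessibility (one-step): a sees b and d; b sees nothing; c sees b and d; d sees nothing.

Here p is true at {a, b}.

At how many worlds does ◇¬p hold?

2

a: successors {b, d}; ¬p there: b:F, d:T. ✓
b: no successors, so ◇¬p fails. ✗
c: successors {b, d}; ¬p there: b:F, d:T. ✓
d: no successors, so ◇¬p fails. ✗
Satisfying worlds: {a, c}.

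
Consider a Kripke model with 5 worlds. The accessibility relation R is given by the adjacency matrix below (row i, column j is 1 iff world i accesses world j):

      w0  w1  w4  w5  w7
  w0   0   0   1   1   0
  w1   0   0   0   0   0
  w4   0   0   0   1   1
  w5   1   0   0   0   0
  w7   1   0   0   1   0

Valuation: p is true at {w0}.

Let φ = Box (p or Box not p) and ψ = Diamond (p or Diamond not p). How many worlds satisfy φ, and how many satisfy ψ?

2 and 4

For Box (p or Box not p):
w0: successors {w4, w5}; p or Box not p there: w4:T, w5:F. ✗
w1: no successors, so Box (p or Box not p) holds vacuously. ✓
w4: successors {w5, w7}; p or Box not p there: w5:F, w7:F. ✗
w5: successors {w0}; p or Box not p there: w0:T. ✓
w7: successors {w0, w5}; p or Box not p there: w0:T, w5:F. ✗
— 2 worlds.
For Diamond (p or Diamond not p):
w0: successors {w4, w5}; p or Diamond not p there: w4:T, w5:F. ✓
w1: no successors, so Diamond (p or Diamond not p) fails. ✗
w4: successors {w5, w7}; p or Diamond not p there: w5:F, w7:T. ✓
w5: successors {w0}; p or Diamond not p there: w0:T. ✓
w7: successors {w0, w5}; p or Diamond not p there: w0:T, w5:F. ✓
— 4 worlds.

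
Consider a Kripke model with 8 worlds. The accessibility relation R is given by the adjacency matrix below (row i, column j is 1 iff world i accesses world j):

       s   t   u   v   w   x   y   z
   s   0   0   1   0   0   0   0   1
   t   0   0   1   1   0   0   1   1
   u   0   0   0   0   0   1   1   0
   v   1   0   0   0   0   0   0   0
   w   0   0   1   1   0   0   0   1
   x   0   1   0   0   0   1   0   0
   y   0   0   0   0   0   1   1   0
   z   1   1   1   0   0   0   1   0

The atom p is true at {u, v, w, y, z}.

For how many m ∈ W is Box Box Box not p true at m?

0

s: successors {u, z}; Box Box not p there: u:F, z:F. ✗
t: successors {u, v, y, z}; Box Box not p there: u:F, v:F, y:F, z:F. ✗
u: successors {x, y}; Box Box not p there: x:F, y:F. ✗
v: successors {s}; Box Box not p there: s:F. ✗
w: successors {u, v, z}; Box Box not p there: u:F, v:F, z:F. ✗
x: successors {t, x}; Box Box not p there: t:F, x:F. ✗
y: successors {x, y}; Box Box not p there: x:F, y:F. ✗
z: successors {s, t, u, y}; Box Box not p there: s:F, t:F, u:F, y:F. ✗
Satisfying worlds: ∅.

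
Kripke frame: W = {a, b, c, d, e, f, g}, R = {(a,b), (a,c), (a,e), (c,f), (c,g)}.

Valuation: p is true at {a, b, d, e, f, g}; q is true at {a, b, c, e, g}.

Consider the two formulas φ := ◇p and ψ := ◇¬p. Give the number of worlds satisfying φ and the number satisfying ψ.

For ◇p:
a: successors {b, c, e}; p there: b:T, c:F, e:T. ✓
b: no successors, so ◇p fails. ✗
c: successors {f, g}; p there: f:T, g:T. ✓
d: no successors, so ◇p fails. ✗
e: no successors, so ◇p fails. ✗
f: no successors, so ◇p fails. ✗
g: no successors, so ◇p fails. ✗
— 2 worlds.
For ◇¬p:
a: successors {b, c, e}; ¬p there: b:F, c:T, e:F. ✓
b: no successors, so ◇¬p fails. ✗
c: successors {f, g}; ¬p there: f:F, g:F. ✗
d: no successors, so ◇¬p fails. ✗
e: no successors, so ◇¬p fails. ✗
f: no successors, so ◇¬p fails. ✗
g: no successors, so ◇¬p fails. ✗
— 1 world.

2 and 1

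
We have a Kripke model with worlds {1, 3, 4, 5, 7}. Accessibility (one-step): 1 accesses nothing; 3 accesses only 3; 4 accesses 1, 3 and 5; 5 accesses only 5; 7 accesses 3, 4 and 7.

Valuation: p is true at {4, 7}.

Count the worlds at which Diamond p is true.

1: no successors, so Diamond p fails. ✗
3: successors {3}; p there: 3:F. ✗
4: successors {1, 3, 5}; p there: 1:F, 3:F, 5:F. ✗
5: successors {5}; p there: 5:F. ✗
7: successors {3, 4, 7}; p there: 3:F, 4:T, 7:T. ✓
Satisfying worlds: {7}.

1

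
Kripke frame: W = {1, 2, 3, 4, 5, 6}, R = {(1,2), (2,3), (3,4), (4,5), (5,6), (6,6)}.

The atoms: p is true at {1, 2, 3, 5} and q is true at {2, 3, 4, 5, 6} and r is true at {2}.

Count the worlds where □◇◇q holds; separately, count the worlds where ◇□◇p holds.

For □◇◇q:
1: successors {2}; ◇◇q there: 2:T. ✓
2: successors {3}; ◇◇q there: 3:T. ✓
3: successors {4}; ◇◇q there: 4:T. ✓
4: successors {5}; ◇◇q there: 5:T. ✓
5: successors {6}; ◇◇q there: 6:T. ✓
6: successors {6}; ◇◇q there: 6:T. ✓
— 6 worlds.
For ◇□◇p:
1: successors {2}; □◇p there: 2:F. ✗
2: successors {3}; □◇p there: 3:T. ✓
3: successors {4}; □◇p there: 4:F. ✗
4: successors {5}; □◇p there: 5:F. ✗
5: successors {6}; □◇p there: 6:F. ✗
6: successors {6}; □◇p there: 6:F. ✗
— 1 world.

6 and 1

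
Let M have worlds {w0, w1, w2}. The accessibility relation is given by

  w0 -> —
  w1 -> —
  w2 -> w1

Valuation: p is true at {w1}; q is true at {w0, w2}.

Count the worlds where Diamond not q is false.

w0: no successors, so Diamond not q fails. ✗
w1: no successors, so Diamond not q fails. ✗
w2: successors {w1}; not q there: w1:T. ✓
Satisfying worlds: {w2}.
So Diamond not q fails at the other 2 worlds.

2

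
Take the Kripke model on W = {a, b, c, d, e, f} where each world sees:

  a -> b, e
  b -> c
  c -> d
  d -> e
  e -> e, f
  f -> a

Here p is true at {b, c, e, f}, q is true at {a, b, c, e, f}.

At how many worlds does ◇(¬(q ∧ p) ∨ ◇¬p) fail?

2

a: successors {b, e}; ¬(q ∧ p) ∨ ◇¬p there: b:F, e:F. ✗
b: successors {c}; ¬(q ∧ p) ∨ ◇¬p there: c:T. ✓
c: successors {d}; ¬(q ∧ p) ∨ ◇¬p there: d:T. ✓
d: successors {e}; ¬(q ∧ p) ∨ ◇¬p there: e:F. ✗
e: successors {e, f}; ¬(q ∧ p) ∨ ◇¬p there: e:F, f:T. ✓
f: successors {a}; ¬(q ∧ p) ∨ ◇¬p there: a:T. ✓
Satisfying worlds: {b, c, e, f}.
So ◇(¬(q ∧ p) ∨ ◇¬p) fails at the other 2 worlds.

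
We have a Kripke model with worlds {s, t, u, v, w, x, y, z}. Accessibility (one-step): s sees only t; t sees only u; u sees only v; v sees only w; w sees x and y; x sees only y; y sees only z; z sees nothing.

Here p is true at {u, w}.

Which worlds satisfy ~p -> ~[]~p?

s: ~p is T, ~[]~p is F. ✗
t: ~p is T, ~[]~p is T. ✓
u: ~p is F, ~[]~p is F. ✓
v: ~p is T, ~[]~p is T. ✓
w: ~p is F, ~[]~p is F. ✓
x: ~p is T, ~[]~p is F. ✗
y: ~p is T, ~[]~p is F. ✗
z: ~p is T, ~[]~p is F. ✗

{t, u, v, w}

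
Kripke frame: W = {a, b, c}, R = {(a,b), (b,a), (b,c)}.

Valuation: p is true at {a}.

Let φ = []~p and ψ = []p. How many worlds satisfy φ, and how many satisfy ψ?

2 and 1

For []~p:
a: successors {b}; ~p there: b:T. ✓
b: successors {a, c}; ~p there: a:F, c:T. ✗
c: no successors, so []~p holds vacuously. ✓
— 2 worlds.
For []p:
a: successors {b}; p there: b:F. ✗
b: successors {a, c}; p there: a:T, c:F. ✗
c: no successors, so []p holds vacuously. ✓
— 1 world.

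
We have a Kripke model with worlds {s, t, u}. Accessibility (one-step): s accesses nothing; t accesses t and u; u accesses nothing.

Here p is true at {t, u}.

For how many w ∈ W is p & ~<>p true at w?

1

s: p is F, ~<>p is T. ✗
t: p is T, ~<>p is F. ✗
u: p is T, ~<>p is T. ✓
Satisfying worlds: {u}.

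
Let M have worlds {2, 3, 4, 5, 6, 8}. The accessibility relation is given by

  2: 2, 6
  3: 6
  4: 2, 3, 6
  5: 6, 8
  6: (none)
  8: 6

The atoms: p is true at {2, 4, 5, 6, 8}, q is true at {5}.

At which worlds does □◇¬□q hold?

{6}

2: successors {2, 6}; ◇¬□q there: 2:T, 6:F. ✗
3: successors {6}; ◇¬□q there: 6:F. ✗
4: successors {2, 3, 6}; ◇¬□q there: 2:T, 3:F, 6:F. ✗
5: successors {6, 8}; ◇¬□q there: 6:F, 8:F. ✗
6: no successors, so □◇¬□q holds vacuously. ✓
8: successors {6}; ◇¬□q there: 6:F. ✗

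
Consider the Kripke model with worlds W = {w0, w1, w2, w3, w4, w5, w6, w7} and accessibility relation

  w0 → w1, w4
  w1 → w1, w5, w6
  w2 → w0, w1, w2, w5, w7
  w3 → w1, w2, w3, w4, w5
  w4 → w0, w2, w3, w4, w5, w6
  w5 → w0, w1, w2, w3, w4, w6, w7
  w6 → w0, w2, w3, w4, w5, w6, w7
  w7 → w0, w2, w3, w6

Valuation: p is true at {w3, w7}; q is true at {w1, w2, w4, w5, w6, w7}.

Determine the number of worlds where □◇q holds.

8

w0: successors {w1, w4}; ◇q there: w1:T, w4:T. ✓
w1: successors {w1, w5, w6}; ◇q there: w1:T, w5:T, w6:T. ✓
w2: successors {w0, w1, w2, w5, w7}; ◇q there: w0:T, w1:T, w2:T, w5:T, w7:T. ✓
w3: successors {w1, w2, w3, w4, w5}; ◇q there: w1:T, w2:T, w3:T, w4:T, w5:T. ✓
w4: successors {w0, w2, w3, w4, w5, w6}; ◇q there: w0:T, w2:T, w3:T, w4:T, w5:T, w6:T. ✓
w5: successors {w0, w1, w2, w3, w4, w6, w7}; ◇q there: w0:T, w1:T, w2:T, w3:T, w4:T, w6:T, w7:T. ✓
w6: successors {w0, w2, w3, w4, w5, w6, w7}; ◇q there: w0:T, w2:T, w3:T, w4:T, w5:T, w6:T, w7:T. ✓
w7: successors {w0, w2, w3, w6}; ◇q there: w0:T, w2:T, w3:T, w6:T. ✓
Satisfying worlds: {w0, w1, w2, w3, w4, w5, w6, w7}.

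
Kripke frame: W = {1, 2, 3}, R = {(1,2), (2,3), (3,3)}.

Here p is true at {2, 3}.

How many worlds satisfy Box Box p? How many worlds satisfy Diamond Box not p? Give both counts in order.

For Box Box p:
1: successors {2}; Box p there: 2:T. ✓
2: successors {3}; Box p there: 3:T. ✓
3: successors {3}; Box p there: 3:T. ✓
— 3 worlds.
For Diamond Box not p:
1: successors {2}; Box not p there: 2:F. ✗
2: successors {3}; Box not p there: 3:F. ✗
3: successors {3}; Box not p there: 3:F. ✗
— 0 worlds.

3 and 0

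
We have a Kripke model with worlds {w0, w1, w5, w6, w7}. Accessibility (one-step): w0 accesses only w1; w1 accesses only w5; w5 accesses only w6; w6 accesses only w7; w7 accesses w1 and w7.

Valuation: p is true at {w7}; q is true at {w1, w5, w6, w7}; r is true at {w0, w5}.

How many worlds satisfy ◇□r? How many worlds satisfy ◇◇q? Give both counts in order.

2 and 5

For ◇□r:
w0: successors {w1}; □r there: w1:T. ✓
w1: successors {w5}; □r there: w5:F. ✗
w5: successors {w6}; □r there: w6:F. ✗
w6: successors {w7}; □r there: w7:F. ✗
w7: successors {w1, w7}; □r there: w1:T, w7:F. ✓
— 2 worlds.
For ◇◇q:
w0: successors {w1}; ◇q there: w1:T. ✓
w1: successors {w5}; ◇q there: w5:T. ✓
w5: successors {w6}; ◇q there: w6:T. ✓
w6: successors {w7}; ◇q there: w7:T. ✓
w7: successors {w1, w7}; ◇q there: w1:T, w7:T. ✓
— 5 worlds.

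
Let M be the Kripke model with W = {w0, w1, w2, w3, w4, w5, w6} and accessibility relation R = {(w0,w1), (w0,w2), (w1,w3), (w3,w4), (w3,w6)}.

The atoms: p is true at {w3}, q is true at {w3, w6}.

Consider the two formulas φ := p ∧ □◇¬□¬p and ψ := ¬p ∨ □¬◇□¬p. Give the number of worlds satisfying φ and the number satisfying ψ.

0 and 7

For p ∧ □◇¬□¬p:
w0: p is F, □◇¬□¬p is F. ✗
w1: p is F, □◇¬□¬p is F. ✗
w2: p is F, □◇¬□¬p is T. ✗
w3: p is T, □◇¬□¬p is F. ✗
w4: p is F, □◇¬□¬p is T. ✗
w5: p is F, □◇¬□¬p is T. ✗
w6: p is F, □◇¬□¬p is T. ✗
— 0 worlds.
For ¬p ∨ □¬◇□¬p:
w0: ¬p is T, □¬◇□¬p is F. ✓
w1: ¬p is T, □¬◇□¬p is F. ✓
w2: ¬p is T, □¬◇□¬p is T. ✓
w3: ¬p is F, □¬◇□¬p is T. ✓
w4: ¬p is T, □¬◇□¬p is T. ✓
w5: ¬p is T, □¬◇□¬p is T. ✓
w6: ¬p is T, □¬◇□¬p is T. ✓
— 7 worlds.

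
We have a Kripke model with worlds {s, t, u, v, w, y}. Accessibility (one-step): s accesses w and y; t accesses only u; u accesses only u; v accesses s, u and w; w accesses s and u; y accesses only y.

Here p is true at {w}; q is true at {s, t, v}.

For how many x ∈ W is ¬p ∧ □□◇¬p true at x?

s: ¬p is T, □□◇¬p is T. ✓
t: ¬p is T, □□◇¬p is T. ✓
u: ¬p is T, □□◇¬p is T. ✓
v: ¬p is T, □□◇¬p is T. ✓
w: ¬p is F, □□◇¬p is T. ✗
y: ¬p is T, □□◇¬p is T. ✓
Satisfying worlds: {s, t, u, v, y}.

5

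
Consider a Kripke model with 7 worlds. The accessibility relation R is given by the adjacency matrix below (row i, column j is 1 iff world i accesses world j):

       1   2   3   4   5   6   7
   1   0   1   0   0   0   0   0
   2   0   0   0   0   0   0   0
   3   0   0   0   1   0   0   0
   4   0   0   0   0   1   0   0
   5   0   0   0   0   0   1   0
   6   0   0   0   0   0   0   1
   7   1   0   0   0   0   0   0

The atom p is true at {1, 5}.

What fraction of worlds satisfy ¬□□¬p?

2/7

1: □□¬p is T. ✗
2: □□¬p is T. ✗
3: □□¬p is F. ✓
4: □□¬p is T. ✗
5: □□¬p is T. ✗
6: □□¬p is F. ✓
7: □□¬p is T. ✗
That's 2 of 7 worlds, so 2/7.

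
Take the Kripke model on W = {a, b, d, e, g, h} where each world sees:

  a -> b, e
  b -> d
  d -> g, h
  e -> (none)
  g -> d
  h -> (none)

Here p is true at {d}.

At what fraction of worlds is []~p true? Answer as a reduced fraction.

2/3

a: successors {b, e}; ~p there: b:T, e:T. ✓
b: successors {d}; ~p there: d:F. ✗
d: successors {g, h}; ~p there: g:T, h:T. ✓
e: no successors, so []~p holds vacuously. ✓
g: successors {d}; ~p there: d:F. ✗
h: no successors, so []~p holds vacuously. ✓
That's 4 of 6 worlds, so 4/6 = 2/3.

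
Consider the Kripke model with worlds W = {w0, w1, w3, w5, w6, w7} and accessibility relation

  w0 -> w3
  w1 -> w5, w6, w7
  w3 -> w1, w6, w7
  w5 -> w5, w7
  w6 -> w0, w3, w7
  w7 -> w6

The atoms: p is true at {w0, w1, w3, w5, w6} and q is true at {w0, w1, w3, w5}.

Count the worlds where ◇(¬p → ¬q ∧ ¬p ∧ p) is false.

w0: successors {w3}; ¬p → ¬q ∧ ¬p ∧ p there: w3:T. ✓
w1: successors {w5, w6, w7}; ¬p → ¬q ∧ ¬p ∧ p there: w5:T, w6:T, w7:F. ✓
w3: successors {w1, w6, w7}; ¬p → ¬q ∧ ¬p ∧ p there: w1:T, w6:T, w7:F. ✓
w5: successors {w5, w7}; ¬p → ¬q ∧ ¬p ∧ p there: w5:T, w7:F. ✓
w6: successors {w0, w3, w7}; ¬p → ¬q ∧ ¬p ∧ p there: w0:T, w3:T, w7:F. ✓
w7: successors {w6}; ¬p → ¬q ∧ ¬p ∧ p there: w6:T. ✓
Satisfying worlds: {w0, w1, w3, w5, w6, w7}.
So ◇(¬p → ¬q ∧ ¬p ∧ p) fails at the other 0 worlds.

0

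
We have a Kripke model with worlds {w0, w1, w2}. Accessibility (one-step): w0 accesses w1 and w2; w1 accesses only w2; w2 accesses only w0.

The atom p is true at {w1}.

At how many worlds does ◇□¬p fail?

1

w0: successors {w1, w2}; □¬p there: w1:T, w2:T. ✓
w1: successors {w2}; □¬p there: w2:T. ✓
w2: successors {w0}; □¬p there: w0:F. ✗
Satisfying worlds: {w0, w1}.
So ◇□¬p fails at the other 1 world.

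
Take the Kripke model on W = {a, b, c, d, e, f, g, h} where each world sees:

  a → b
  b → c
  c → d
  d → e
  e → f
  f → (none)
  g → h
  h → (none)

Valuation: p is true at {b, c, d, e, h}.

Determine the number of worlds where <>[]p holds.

5

a: successors {b}; []p there: b:T. ✓
b: successors {c}; []p there: c:T. ✓
c: successors {d}; []p there: d:T. ✓
d: successors {e}; []p there: e:F. ✗
e: successors {f}; []p there: f:T. ✓
f: no successors, so <>[]p fails. ✗
g: successors {h}; []p there: h:T. ✓
h: no successors, so <>[]p fails. ✗
Satisfying worlds: {a, b, c, e, g}.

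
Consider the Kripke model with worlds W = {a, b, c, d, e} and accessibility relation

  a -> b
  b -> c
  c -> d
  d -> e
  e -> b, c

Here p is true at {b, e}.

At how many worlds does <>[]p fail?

4

a: successors {b}; []p there: b:F. ✗
b: successors {c}; []p there: c:F. ✗
c: successors {d}; []p there: d:T. ✓
d: successors {e}; []p there: e:F. ✗
e: successors {b, c}; []p there: b:F, c:F. ✗
Satisfying worlds: {c}.
So <>[]p fails at the other 4 worlds.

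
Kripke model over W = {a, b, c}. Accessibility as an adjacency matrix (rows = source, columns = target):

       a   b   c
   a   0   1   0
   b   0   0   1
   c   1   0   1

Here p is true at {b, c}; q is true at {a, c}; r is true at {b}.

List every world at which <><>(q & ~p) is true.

a: successors {b}; <>(q & ~p) there: b:F. ✗
b: successors {c}; <>(q & ~p) there: c:T. ✓
c: successors {a, c}; <>(q & ~p) there: a:F, c:T. ✓

{b, c}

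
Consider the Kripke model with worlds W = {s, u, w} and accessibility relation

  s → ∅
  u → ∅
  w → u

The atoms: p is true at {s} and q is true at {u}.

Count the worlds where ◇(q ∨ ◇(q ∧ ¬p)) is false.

2

s: no successors, so ◇(q ∨ ◇(q ∧ ¬p)) fails. ✗
u: no successors, so ◇(q ∨ ◇(q ∧ ¬p)) fails. ✗
w: successors {u}; q ∨ ◇(q ∧ ¬p) there: u:T. ✓
Satisfying worlds: {w}.
So ◇(q ∨ ◇(q ∧ ¬p)) fails at the other 2 worlds.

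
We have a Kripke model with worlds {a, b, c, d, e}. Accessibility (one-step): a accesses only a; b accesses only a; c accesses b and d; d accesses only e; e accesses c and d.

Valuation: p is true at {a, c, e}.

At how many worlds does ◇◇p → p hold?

a: ◇◇p is T, p is T. ✓
b: ◇◇p is T, p is F. ✗
c: ◇◇p is T, p is T. ✓
d: ◇◇p is T, p is F. ✗
e: ◇◇p is T, p is T. ✓
Satisfying worlds: {a, c, e}.

3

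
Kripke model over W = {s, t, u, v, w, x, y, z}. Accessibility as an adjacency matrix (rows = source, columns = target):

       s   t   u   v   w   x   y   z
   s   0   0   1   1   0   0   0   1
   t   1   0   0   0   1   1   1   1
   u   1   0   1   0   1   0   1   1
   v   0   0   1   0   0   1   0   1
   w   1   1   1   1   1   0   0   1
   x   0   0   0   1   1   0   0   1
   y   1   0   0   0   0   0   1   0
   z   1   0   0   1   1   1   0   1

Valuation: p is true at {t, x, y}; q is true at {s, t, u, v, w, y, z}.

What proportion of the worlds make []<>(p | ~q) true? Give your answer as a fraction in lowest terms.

s: successors {u, v, z}; <>(p | ~q) there: u:T, v:T, z:T. ✓
t: successors {s, w, x, y, z}; <>(p | ~q) there: s:F, w:T, x:F, y:T, z:T. ✗
u: successors {s, u, w, y, z}; <>(p | ~q) there: s:F, u:T, w:T, y:T, z:T. ✗
v: successors {u, x, z}; <>(p | ~q) there: u:T, x:F, z:T. ✗
w: successors {s, t, u, v, w, z}; <>(p | ~q) there: s:F, t:T, u:T, v:T, w:T, z:T. ✗
x: successors {v, w, z}; <>(p | ~q) there: v:T, w:T, z:T. ✓
y: successors {s, y}; <>(p | ~q) there: s:F, y:T. ✗
z: successors {s, v, w, x, z}; <>(p | ~q) there: s:F, v:T, w:T, x:F, z:T. ✗
That's 2 of 8 worlds, so 2/8 = 1/4.

1/4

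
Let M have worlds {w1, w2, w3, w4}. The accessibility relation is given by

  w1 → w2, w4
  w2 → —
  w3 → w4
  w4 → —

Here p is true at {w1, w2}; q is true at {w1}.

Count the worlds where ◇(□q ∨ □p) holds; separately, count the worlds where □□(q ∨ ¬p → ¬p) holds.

For ◇(□q ∨ □p):
w1: successors {w2, w4}; □q ∨ □p there: w2:T, w4:T. ✓
w2: no successors, so ◇(□q ∨ □p) fails. ✗
w3: successors {w4}; □q ∨ □p there: w4:T. ✓
w4: no successors, so ◇(□q ∨ □p) fails. ✗
— 2 worlds.
For □□(q ∨ ¬p → ¬p):
w1: successors {w2, w4}; □(q ∨ ¬p → ¬p) there: w2:T, w4:T. ✓
w2: no successors, so □□(q ∨ ¬p → ¬p) holds vacuously. ✓
w3: successors {w4}; □(q ∨ ¬p → ¬p) there: w4:T. ✓
w4: no successors, so □□(q ∨ ¬p → ¬p) holds vacuously. ✓
— 4 worlds.

2 and 4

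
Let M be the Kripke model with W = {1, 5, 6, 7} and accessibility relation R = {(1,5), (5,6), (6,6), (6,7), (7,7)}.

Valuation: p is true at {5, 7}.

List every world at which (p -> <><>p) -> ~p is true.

{1, 6}

1: p -> <><>p is T, ~p is T. ✓
5: p -> <><>p is T, ~p is F. ✗
6: p -> <><>p is T, ~p is T. ✓
7: p -> <><>p is T, ~p is F. ✗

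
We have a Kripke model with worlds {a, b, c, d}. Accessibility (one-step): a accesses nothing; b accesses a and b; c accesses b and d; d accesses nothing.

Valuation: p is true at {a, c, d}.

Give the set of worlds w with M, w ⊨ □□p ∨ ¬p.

{a, b, d}

a: □□p is T, ¬p is F. ✓
b: □□p is F, ¬p is T. ✓
c: □□p is F, ¬p is F. ✗
d: □□p is T, ¬p is F. ✓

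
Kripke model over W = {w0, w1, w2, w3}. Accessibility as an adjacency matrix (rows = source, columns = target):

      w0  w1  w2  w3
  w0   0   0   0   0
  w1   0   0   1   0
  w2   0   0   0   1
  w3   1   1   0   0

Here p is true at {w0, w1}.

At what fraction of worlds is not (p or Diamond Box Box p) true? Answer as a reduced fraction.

w0: p or Diamond Box Box p is T. ✗
w1: p or Diamond Box Box p is T. ✗
w2: p or Diamond Box Box p is F. ✓
w3: p or Diamond Box Box p is T. ✗
That's 1 of 4 worlds, so 1/4.

1/4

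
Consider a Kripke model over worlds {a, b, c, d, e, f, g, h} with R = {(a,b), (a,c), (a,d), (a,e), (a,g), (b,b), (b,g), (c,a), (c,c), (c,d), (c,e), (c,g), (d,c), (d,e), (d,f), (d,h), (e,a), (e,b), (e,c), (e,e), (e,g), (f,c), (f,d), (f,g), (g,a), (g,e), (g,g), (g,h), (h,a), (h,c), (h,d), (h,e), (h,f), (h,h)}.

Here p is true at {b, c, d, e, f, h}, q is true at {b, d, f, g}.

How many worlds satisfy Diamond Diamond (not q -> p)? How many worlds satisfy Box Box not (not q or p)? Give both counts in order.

For Diamond Diamond (not q -> p):
a: successors {b, c, d, e, g}; Diamond (not q -> p) there: b:T, c:T, d:T, e:T, g:T. ✓
b: successors {b, g}; Diamond (not q -> p) there: b:T, g:T. ✓
c: successors {a, c, d, e, g}; Diamond (not q -> p) there: a:T, c:T, d:T, e:T, g:T. ✓
d: successors {c, e, f, h}; Diamond (not q -> p) there: c:T, e:T, f:T, h:T. ✓
e: successors {a, b, c, e, g}; Diamond (not q -> p) there: a:T, b:T, c:T, e:T, g:T. ✓
f: successors {c, d, g}; Diamond (not q -> p) there: c:T, d:T, g:T. ✓
g: successors {a, e, g, h}; Diamond (not q -> p) there: a:T, e:T, g:T, h:T. ✓
h: successors {a, c, d, e, f, h}; Diamond (not q -> p) there: a:T, c:T, d:T, e:T, f:T, h:T. ✓
— 8 worlds.
For Box Box not (not q or p):
a: successors {b, c, d, e, g}; Box not (not q or p) there: b:F, c:F, d:F, e:F, g:F. ✗
b: successors {b, g}; Box not (not q or p) there: b:F, g:F. ✗
c: successors {a, c, d, e, g}; Box not (not q or p) there: a:F, c:F, d:F, e:F, g:F. ✗
d: successors {c, e, f, h}; Box not (not q or p) there: c:F, e:F, f:F, h:F. ✗
e: successors {a, b, c, e, g}; Box not (not q or p) there: a:F, b:F, c:F, e:F, g:F. ✗
f: successors {c, d, g}; Box not (not q or p) there: c:F, d:F, g:F. ✗
g: successors {a, e, g, h}; Box not (not q or p) there: a:F, e:F, g:F, h:F. ✗
h: successors {a, c, d, e, f, h}; Box not (not q or p) there: a:F, c:F, d:F, e:F, f:F, h:F. ✗
— 0 worlds.

8 and 0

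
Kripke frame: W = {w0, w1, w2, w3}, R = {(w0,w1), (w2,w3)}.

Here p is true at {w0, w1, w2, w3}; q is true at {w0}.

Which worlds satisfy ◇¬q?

w0: successors {w1}; ¬q there: w1:T. ✓
w1: no successors, so ◇¬q fails. ✗
w2: successors {w3}; ¬q there: w3:T. ✓
w3: no successors, so ◇¬q fails. ✗

{w0, w2}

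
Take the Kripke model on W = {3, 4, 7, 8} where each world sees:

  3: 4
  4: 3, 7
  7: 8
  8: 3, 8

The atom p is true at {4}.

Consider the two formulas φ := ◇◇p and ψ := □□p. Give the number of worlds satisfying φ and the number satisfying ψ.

2 and 0

For ◇◇p:
3: successors {4}; ◇p there: 4:F. ✗
4: successors {3, 7}; ◇p there: 3:T, 7:F. ✓
7: successors {8}; ◇p there: 8:F. ✗
8: successors {3, 8}; ◇p there: 3:T, 8:F. ✓
— 2 worlds.
For □□p:
3: successors {4}; □p there: 4:F. ✗
4: successors {3, 7}; □p there: 3:T, 7:F. ✗
7: successors {8}; □p there: 8:F. ✗
8: successors {3, 8}; □p there: 3:T, 8:F. ✗
— 0 worlds.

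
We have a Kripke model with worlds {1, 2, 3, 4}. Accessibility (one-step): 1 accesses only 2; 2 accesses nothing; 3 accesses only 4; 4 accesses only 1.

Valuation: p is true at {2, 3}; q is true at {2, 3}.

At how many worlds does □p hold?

1: successors {2}; p there: 2:T. ✓
2: no successors, so □p holds vacuously. ✓
3: successors {4}; p there: 4:F. ✗
4: successors {1}; p there: 1:F. ✗
Satisfying worlds: {1, 2}.

2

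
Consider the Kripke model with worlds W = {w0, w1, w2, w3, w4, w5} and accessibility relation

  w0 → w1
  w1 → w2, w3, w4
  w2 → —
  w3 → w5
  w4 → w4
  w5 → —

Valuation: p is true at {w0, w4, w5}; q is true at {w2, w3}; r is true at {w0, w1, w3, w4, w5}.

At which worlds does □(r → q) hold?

{w2, w5}

w0: successors {w1}; r → q there: w1:F. ✗
w1: successors {w2, w3, w4}; r → q there: w2:T, w3:T, w4:F. ✗
w2: no successors, so □(r → q) holds vacuously. ✓
w3: successors {w5}; r → q there: w5:F. ✗
w4: successors {w4}; r → q there: w4:F. ✗
w5: no successors, so □(r → q) holds vacuously. ✓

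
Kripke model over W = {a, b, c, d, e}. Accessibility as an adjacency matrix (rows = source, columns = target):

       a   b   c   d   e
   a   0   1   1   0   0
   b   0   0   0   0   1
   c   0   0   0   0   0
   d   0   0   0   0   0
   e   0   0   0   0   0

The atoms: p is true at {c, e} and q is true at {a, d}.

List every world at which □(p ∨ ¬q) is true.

a: successors {b, c}; p ∨ ¬q there: b:T, c:T. ✓
b: successors {e}; p ∨ ¬q there: e:T. ✓
c: no successors, so □(p ∨ ¬q) holds vacuously. ✓
d: no successors, so □(p ∨ ¬q) holds vacuously. ✓
e: no successors, so □(p ∨ ¬q) holds vacuously. ✓

{a, b, c, d, e}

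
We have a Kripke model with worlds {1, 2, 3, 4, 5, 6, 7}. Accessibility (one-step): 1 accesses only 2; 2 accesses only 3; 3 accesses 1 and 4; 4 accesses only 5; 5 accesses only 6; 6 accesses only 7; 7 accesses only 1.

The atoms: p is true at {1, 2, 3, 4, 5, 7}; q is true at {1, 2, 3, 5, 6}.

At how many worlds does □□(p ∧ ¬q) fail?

1: successors {2}; □(p ∧ ¬q) there: 2:F. ✗
2: successors {3}; □(p ∧ ¬q) there: 3:F. ✗
3: successors {1, 4}; □(p ∧ ¬q) there: 1:F, 4:F. ✗
4: successors {5}; □(p ∧ ¬q) there: 5:F. ✗
5: successors {6}; □(p ∧ ¬q) there: 6:T. ✓
6: successors {7}; □(p ∧ ¬q) there: 7:F. ✗
7: successors {1}; □(p ∧ ¬q) there: 1:F. ✗
Satisfying worlds: {5}.
So □□(p ∧ ¬q) fails at the other 6 worlds.

6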